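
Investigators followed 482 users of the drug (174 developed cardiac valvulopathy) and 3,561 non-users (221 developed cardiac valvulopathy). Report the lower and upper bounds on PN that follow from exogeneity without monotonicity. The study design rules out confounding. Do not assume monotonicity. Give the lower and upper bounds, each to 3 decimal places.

p₁ = P(outcome | exposed) = 174/482 = 0.361
p₀ = P(outcome | unexposed) = 221/3561 = 0.062061
Under exogeneity alone the bounds on PN are max{0,(p₁−p₀)/p₁} ≤ PN ≤ min{1,(1−p₀)/p₁}.
  lower = (p₁ − p₀)/p₁ = 0.29893 / 0.361 ≈ 0.8281
  upper = min{1, (1 − p₀)/p₁} = 0.93794 / 0.361 ≈ 2.5982 → capped at 1

0.828 ≤ PN ≤ 1.000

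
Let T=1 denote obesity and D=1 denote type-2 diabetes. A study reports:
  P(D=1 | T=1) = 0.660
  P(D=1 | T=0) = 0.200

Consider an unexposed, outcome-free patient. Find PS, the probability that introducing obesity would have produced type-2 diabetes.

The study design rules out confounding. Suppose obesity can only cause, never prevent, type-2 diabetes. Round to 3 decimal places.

Let p₁ = 0.66, p₀ = 0.2.
Under exogeneity and monotonicity, PS = (p₁ − p₀) / (1 − p₀).
PS = (0.66 − 0.2) / (1 − 0.2) = 0.46 / 0.8 ≈ 0.5750

PS ≈ 0.575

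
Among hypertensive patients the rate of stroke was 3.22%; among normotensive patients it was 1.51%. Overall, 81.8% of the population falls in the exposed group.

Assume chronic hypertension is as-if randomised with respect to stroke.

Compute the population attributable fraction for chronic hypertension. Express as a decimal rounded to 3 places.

PAF ≈ 0.481

p₁ = 0.0322, p₀ = 0.0151.
Overall risk P(Y=1) = π·p₁ + (1−π)·p₀ = 0.818×0.0322 + 0.182×0.0151 = 0.029088.
Under exogeneity, PAF = [P(Y=1) − p₀] / P(Y=1).
PAF = (0.029088 − 0.0151) / 0.029088 ≈ 0.4809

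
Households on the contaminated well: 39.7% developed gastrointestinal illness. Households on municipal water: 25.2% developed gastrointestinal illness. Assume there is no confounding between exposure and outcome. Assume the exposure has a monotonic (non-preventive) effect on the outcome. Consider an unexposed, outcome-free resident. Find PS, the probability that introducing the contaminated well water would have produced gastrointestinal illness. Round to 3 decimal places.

PS ≈ 0.194

p₁ = 0.397, p₀ = 0.252.
Under exogeneity and monotonicity, PS = (p₁ − p₀) / (1 − p₀).
PS = (0.397 − 0.252) / (1 − 0.252) = 0.145 / 0.748 ≈ 0.1939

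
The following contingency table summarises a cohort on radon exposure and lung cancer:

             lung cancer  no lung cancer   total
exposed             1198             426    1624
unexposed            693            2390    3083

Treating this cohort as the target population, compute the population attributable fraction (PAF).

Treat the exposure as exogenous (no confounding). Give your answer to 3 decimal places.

p₁ = P(outcome | exposed) = 1198/1624 = 0.73768
p₀ = P(outcome | unexposed) = 693/3083 = 0.22478
Exposure prevalence π = 1624/4707 = 0.34502; overall risk P(Y=1) = 0.40174.
Under exogeneity, PAF = [P(Y=1) − p₀]/P(Y=1).
PAF = (0.40174 − 0.22478) / 0.40174 ≈ 0.4405

PAF ≈ 0.440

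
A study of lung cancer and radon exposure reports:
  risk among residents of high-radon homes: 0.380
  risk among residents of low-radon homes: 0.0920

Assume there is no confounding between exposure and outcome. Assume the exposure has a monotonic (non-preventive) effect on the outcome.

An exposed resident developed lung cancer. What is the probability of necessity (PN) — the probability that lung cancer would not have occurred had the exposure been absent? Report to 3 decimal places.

Let p₁ = 0.38, p₀ = 0.092.
Under exogeneity and monotonicity, PN = (p₁ − p₀) / p₁.
PN = (0.38 − 0.092) / 0.38 = 0.288 / 0.38 ≈ 0.7579

PN ≈ 0.758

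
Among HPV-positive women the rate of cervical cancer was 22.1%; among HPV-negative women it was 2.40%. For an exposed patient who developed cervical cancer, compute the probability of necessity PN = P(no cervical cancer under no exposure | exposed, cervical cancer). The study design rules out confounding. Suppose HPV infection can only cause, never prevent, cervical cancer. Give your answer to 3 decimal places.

p₁ = 0.221, p₀ = 0.024.
Under exogeneity and monotonicity, PN = (p₁ − p₀) / p₁.
PN = (0.221 − 0.024) / 0.221 = 0.197 / 0.221 ≈ 0.8914

PN ≈ 0.891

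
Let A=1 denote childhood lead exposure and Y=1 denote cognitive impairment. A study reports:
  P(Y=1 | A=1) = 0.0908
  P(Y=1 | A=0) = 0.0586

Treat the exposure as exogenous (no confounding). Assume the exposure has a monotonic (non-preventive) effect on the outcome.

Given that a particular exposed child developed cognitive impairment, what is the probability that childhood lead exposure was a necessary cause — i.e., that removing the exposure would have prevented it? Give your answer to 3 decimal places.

Let p₁ = 0.0908, p₀ = 0.0586.
Under exogeneity and monotonicity, PN = (p₁ − p₀) / p₁.
PN = (0.0908 − 0.0586) / 0.0908 = 0.0322 / 0.0908 ≈ 0.3546

PN ≈ 0.355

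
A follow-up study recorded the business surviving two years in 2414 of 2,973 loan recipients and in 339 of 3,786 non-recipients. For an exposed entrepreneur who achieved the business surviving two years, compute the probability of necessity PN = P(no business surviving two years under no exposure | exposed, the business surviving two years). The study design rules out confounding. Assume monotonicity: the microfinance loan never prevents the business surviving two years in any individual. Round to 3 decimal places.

PN ≈ 0.890

p₁ = P(outcome | exposed) = 2414/2973 = 0.81197
p₀ = P(outcome | unexposed) = 339/3786 = 0.08954
Under exogeneity and monotonicity, PN = (p₁ − p₀) / p₁.
PN = (0.81197 − 0.08954) / 0.81197 = 0.72243 / 0.81197 ≈ 0.8897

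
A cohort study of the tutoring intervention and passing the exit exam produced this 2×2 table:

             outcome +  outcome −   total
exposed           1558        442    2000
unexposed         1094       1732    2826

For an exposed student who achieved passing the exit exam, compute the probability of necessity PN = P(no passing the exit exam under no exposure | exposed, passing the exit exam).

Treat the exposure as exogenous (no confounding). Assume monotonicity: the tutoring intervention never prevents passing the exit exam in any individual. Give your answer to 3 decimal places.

PN ≈ 0.503

p₁ = P(outcome | exposed) = 1558/2000 = 0.779
p₀ = P(outcome | unexposed) = 1094/2826 = 0.38712
Under exogeneity and monotonicity, PN = (p₁ − p₀) / p₁.
PN = (0.779 − 0.38712) / 0.779 = 0.39188 / 0.779 ≈ 0.5031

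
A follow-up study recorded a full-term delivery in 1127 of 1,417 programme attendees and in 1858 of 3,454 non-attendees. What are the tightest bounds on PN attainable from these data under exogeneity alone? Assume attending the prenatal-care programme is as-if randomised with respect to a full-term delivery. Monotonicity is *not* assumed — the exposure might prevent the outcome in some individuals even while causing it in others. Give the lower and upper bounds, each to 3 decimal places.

p₁ = P(outcome | exposed) = 1127/1417 = 0.79534
p₀ = P(outcome | unexposed) = 1858/3454 = 0.53793
Under exogeneity alone the bounds on PN are max{0,(p₁−p₀)/p₁} ≤ PN ≤ min{1,(1−p₀)/p₁}.
  lower = (p₁ − p₀)/p₁ = 0.25742 / 0.79534 ≈ 0.3237
  upper = min{1, (1 − p₀)/p₁} = 0.46207 / 0.79534 ≈ 0.5810

0.324 ≤ PN ≤ 0.581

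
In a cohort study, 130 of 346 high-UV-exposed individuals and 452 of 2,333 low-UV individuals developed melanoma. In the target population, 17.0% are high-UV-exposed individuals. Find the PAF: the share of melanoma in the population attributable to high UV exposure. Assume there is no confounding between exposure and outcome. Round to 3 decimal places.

PAF ≈ 0.138

p₁ = P(outcome | exposed) = 130/346 = 0.37572
p₀ = P(outcome | unexposed) = 452/2333 = 0.19374
Overall risk P(Y=1) = π·p₁ + (1−π)·p₀ = 0.17×0.37572 + 0.83×0.19374 = 0.22468.
Under exogeneity, PAF = [P(Y=1) − p₀] / P(Y=1).
PAF = (0.22468 − 0.19374) / 0.22468 ≈ 0.1377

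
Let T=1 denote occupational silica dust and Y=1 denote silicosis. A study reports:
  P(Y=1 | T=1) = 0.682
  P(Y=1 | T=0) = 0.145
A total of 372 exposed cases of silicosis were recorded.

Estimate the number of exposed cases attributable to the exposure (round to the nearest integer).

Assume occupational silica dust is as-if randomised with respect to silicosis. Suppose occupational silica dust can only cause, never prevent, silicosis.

Let p₁ = 0.682, p₀ = 0.145.
PN = (p₁ − p₀)/p₁ = (0.682 − 0.145) / 0.682 ≈ 0.78739.
Attributable cases ≈ PN × (exposed cases) = 0.78739 × 372 ≈ 292.91.

about 293 cases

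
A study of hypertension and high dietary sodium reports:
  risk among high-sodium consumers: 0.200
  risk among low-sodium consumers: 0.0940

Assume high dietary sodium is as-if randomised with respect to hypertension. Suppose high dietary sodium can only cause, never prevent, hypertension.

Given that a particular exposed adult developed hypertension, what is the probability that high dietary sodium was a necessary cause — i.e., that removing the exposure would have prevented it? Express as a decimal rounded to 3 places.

PN ≈ 0.530

Let p₁ = 0.2, p₀ = 0.094.
Under exogeneity and monotonicity, PN = (p₁ − p₀) / p₁.
PN = (0.2 − 0.094) / 0.2 = 0.106 / 0.2 ≈ 0.5300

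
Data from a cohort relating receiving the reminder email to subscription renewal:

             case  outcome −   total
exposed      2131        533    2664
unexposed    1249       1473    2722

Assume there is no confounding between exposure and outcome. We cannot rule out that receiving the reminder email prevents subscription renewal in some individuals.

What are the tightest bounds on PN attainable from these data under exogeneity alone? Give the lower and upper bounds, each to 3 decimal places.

0.426 ≤ PN ≤ 0.676

p₁ = P(outcome | exposed) = 2131/2664 = 0.79992
p₀ = P(outcome | unexposed) = 1249/2722 = 0.45885
Under exogeneity alone the bounds on PN are max{0,(p₁−p₀)/p₁} ≤ PN ≤ min{1,(1−p₀)/p₁}.
  lower = (p₁ − p₀)/p₁ = 0.34107 / 0.79992 ≈ 0.4264
  upper = min{1, (1 − p₀)/p₁} = 0.54115 / 0.79992 ≈ 0.6765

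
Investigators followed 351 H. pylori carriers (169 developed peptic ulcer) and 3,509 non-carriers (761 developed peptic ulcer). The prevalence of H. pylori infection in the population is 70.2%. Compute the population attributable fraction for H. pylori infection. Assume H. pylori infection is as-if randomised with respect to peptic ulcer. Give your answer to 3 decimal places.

p₁ = P(outcome | exposed) = 169/351 = 0.48148
p₀ = P(outcome | unexposed) = 761/3509 = 0.21687
Overall risk P(Y=1) = π·p₁ + (1−π)·p₀ = 0.702×0.48148 + 0.298×0.21687 = 0.40263.
Under exogeneity, PAF = [P(Y=1) − p₀] / P(Y=1).
PAF = (0.40263 − 0.21687) / 0.40263 ≈ 0.4614

PAF ≈ 0.461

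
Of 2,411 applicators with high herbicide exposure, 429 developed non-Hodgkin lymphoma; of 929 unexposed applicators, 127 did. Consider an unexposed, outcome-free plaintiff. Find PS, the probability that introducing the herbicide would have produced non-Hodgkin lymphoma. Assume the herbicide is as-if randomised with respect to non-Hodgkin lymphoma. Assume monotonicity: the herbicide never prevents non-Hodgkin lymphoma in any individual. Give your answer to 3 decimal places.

PS ≈ 0.048

p₁ = P(outcome | exposed) = 429/2411 = 0.17793
p₀ = P(outcome | unexposed) = 127/929 = 0.13671
Under exogeneity and monotonicity, PS = (p₁ − p₀) / (1 − p₀).
PS = (0.17793 − 0.13671) / (1 − 0.13671) = 0.041228 / 0.86329 ≈ 0.0478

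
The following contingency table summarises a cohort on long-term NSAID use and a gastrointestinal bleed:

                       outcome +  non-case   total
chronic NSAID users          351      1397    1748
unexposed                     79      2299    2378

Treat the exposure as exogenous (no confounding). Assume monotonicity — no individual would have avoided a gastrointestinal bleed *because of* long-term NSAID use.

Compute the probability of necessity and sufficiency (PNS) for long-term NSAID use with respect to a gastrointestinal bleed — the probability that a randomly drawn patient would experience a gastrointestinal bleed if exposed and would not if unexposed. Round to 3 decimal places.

PNS ≈ 0.168

p₁ = P(outcome | exposed) = 351/1748 = 0.2008
p₀ = P(outcome | unexposed) = 79/2378 = 0.033221
Under exogeneity and monotonicity, PNS = p₁ − p₀.
PNS = 0.2008 − 0.033221 = 0.16758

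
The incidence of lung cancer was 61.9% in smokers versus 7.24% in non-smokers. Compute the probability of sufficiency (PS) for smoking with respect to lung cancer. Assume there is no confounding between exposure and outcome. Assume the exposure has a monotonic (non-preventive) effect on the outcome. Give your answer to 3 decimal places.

PS ≈ 0.589

p₁ = 0.619, p₀ = 0.0724.
Under exogeneity and monotonicity, PS = (p₁ − p₀) / (1 − p₀).
PS = (0.619 − 0.0724) / (1 − 0.0724) = 0.5466 / 0.9276 ≈ 0.5893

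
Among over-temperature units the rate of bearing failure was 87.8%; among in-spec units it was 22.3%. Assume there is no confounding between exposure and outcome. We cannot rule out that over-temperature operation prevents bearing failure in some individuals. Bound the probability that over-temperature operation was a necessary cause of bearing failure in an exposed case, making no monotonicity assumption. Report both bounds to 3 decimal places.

0.746 ≤ PN ≤ 0.885

p₁ = 0.878, p₀ = 0.223.
Under exogeneity alone the bounds on PN are max{0,(p₁−p₀)/p₁} ≤ PN ≤ min{1,(1−p₀)/p₁}.
  lower = (p₁ − p₀)/p₁ = 0.655 / 0.878 ≈ 0.7460
  upper = min{1, (1 − p₀)/p₁} = 0.777 / 0.878 ≈ 0.8850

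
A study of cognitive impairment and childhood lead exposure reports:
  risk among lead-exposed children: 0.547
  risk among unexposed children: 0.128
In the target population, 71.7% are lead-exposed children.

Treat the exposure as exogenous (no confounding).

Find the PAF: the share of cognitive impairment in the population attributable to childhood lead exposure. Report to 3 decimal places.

Let p₁ = 0.547, p₀ = 0.128.
Overall risk P(Y=1) = π·p₁ + (1−π)·p₀ = 0.717×0.547 + 0.283×0.128 = 0.42842.
Under exogeneity, PAF = [P(Y=1) − p₀] / P(Y=1).
PAF = (0.42842 − 0.128) / 0.42842 ≈ 0.7012

PAF ≈ 0.701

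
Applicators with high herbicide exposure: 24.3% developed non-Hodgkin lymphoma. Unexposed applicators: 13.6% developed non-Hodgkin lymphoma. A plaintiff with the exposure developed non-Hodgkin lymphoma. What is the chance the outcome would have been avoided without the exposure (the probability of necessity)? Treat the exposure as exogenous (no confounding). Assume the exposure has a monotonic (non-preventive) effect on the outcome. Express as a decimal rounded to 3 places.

PN ≈ 0.440

p₁ = 0.243, p₀ = 0.136.
Under exogeneity and monotonicity, PN = (p₁ − p₀) / p₁.
PN = (0.243 − 0.136) / 0.243 = 0.107 / 0.243 ≈ 0.4403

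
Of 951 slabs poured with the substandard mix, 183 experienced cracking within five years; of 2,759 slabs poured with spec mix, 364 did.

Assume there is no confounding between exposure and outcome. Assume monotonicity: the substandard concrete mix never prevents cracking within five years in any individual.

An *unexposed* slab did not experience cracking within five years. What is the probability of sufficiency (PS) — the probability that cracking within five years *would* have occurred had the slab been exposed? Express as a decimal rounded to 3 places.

p₁ = P(outcome | exposed) = 183/951 = 0.19243
p₀ = P(outcome | unexposed) = 364/2759 = 0.13193
Under exogeneity and monotonicity, PS = (p₁ − p₀) / (1 − p₀).
PS = (0.19243 − 0.13193) / (1 − 0.13193) = 0.060497 / 0.86807 ≈ 0.0697

PS ≈ 0.070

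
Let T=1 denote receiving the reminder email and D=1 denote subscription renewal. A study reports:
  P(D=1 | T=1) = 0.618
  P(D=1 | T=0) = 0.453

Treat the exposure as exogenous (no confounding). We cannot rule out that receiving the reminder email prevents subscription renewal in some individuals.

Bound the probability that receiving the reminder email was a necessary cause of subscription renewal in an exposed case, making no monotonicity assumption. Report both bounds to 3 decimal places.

Let p₁ = 0.618, p₀ = 0.453.
Under exogeneity alone the bounds on PN are max{0,(p₁−p₀)/p₁} ≤ PN ≤ min{1,(1−p₀)/p₁}.
  lower = (p₁ − p₀)/p₁ = 0.165 / 0.618 ≈ 0.2670
  upper = min{1, (1 − p₀)/p₁} = 0.547 / 0.618 ≈ 0.8851

0.267 ≤ PN ≤ 0.885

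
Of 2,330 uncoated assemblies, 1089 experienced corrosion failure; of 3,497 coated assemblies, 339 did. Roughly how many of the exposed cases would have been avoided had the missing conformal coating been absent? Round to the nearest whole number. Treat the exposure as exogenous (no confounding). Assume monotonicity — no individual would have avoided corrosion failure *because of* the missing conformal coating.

about 863 cases

p₁ = P(outcome | exposed) = 1089/2330 = 0.46738
p₀ = P(outcome | unexposed) = 339/3497 = 0.09694
PN = (p₁ − p₀)/p₁ = (0.46738 − 0.09694) / 0.46738 ≈ 0.79259.
Attributable cases ≈ PN × (exposed cases) = 0.79259 × 1089 ≈ 863.13.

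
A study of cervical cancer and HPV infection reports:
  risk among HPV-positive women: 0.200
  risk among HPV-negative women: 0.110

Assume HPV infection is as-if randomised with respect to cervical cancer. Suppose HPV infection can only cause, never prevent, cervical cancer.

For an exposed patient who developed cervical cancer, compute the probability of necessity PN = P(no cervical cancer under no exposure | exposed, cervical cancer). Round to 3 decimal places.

PN ≈ 0.450

Let p₁ = 0.2, p₀ = 0.11.
Under exogeneity and monotonicity, PN = (p₁ − p₀) / p₁.
PN = (0.2 − 0.11) / 0.2 = 0.09 / 0.2 ≈ 0.4500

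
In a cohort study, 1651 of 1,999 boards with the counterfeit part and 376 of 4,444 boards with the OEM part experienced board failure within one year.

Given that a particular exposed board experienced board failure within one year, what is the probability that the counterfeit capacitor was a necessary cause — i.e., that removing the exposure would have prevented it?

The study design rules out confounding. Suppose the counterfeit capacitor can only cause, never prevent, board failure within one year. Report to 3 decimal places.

PN ≈ 0.898

p₁ = P(outcome | exposed) = 1651/1999 = 0.82591
p₀ = P(outcome | unexposed) = 376/4444 = 0.084608
Under exogeneity and monotonicity, PN = (p₁ − p₀) / p₁.
PN = (0.82591 − 0.084608) / 0.82591 = 0.7413 / 0.82591 ≈ 0.8976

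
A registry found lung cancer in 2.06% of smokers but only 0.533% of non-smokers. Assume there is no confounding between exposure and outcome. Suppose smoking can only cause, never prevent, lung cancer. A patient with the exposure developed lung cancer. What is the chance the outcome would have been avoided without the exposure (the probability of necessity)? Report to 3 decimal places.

p₁ = 0.0206, p₀ = 0.00533.
Under exogeneity and monotonicity, PN = (p₁ − p₀) / p₁.
PN = (0.0206 − 0.00533) / 0.0206 = 0.01527 / 0.0206 ≈ 0.7413

PN ≈ 0.741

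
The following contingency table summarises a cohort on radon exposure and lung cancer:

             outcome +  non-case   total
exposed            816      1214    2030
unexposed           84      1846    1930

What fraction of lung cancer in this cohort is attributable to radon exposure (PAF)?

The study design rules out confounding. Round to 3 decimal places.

PAF ≈ 0.808

p₁ = P(outcome | exposed) = 816/2030 = 0.40197
p₀ = P(outcome | unexposed) = 84/1930 = 0.043523
Exposure prevalence π = 2030/3960 = 0.51263; overall risk P(Y=1) = 0.22727.
Under exogeneity, PAF = [P(Y=1) − p₀]/P(Y=1).
PAF = (0.22727 − 0.043523) / 0.22727 ≈ 0.8085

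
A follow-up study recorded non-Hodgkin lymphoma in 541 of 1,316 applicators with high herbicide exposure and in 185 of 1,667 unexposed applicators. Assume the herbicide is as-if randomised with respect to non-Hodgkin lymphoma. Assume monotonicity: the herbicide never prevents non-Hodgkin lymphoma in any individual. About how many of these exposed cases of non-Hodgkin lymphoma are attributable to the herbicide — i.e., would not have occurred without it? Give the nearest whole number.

p₁ = P(outcome | exposed) = 541/1316 = 0.41109
p₀ = P(outcome | unexposed) = 185/1667 = 0.11098
PN = (p₁ − p₀)/p₁ = (0.41109 − 0.11098) / 0.41109 ≈ 0.73004.
Attributable cases ≈ PN × (exposed cases) = 0.73004 × 541 ≈ 394.95.

about 395 cases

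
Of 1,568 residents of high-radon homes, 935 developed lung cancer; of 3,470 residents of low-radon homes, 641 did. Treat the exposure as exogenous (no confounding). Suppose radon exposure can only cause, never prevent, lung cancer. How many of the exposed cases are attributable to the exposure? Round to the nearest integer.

about 645 cases

p₁ = P(outcome | exposed) = 935/1568 = 0.5963
p₀ = P(outcome | unexposed) = 641/3470 = 0.18473
PN = (p₁ − p₀)/p₁ = (0.5963 − 0.18473) / 0.5963 ≈ 0.69021.
Attributable cases ≈ PN × (exposed cases) = 0.69021 × 935 ≈ 645.35.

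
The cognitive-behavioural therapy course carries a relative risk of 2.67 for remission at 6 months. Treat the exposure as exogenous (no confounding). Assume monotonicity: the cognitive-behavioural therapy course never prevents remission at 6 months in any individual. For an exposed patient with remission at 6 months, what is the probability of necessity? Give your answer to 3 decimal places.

Under exogeneity and monotonicity, PN = (RR − 1) / RR = 1 − 1/RR.
PN = (2.67 − 1) / 2.67 = 1.67 / 2.67 ≈ 0.6255

PN ≈ 0.625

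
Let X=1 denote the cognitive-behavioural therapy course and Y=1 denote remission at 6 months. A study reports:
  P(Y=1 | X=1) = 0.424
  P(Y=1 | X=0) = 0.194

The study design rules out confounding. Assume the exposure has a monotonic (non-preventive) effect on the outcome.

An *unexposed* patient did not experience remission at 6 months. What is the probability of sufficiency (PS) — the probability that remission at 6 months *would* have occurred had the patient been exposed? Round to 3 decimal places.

PS ≈ 0.285

Let p₁ = 0.424, p₀ = 0.194.
Under exogeneity and monotonicity, PS = (p₁ − p₀) / (1 − p₀).
PS = (0.424 − 0.194) / (1 − 0.194) = 0.23 / 0.806 ≈ 0.2854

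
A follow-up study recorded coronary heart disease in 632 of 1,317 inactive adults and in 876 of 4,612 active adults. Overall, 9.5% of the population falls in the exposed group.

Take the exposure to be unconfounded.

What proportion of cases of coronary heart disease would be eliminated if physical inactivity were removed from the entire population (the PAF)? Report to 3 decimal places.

p₁ = P(outcome | exposed) = 632/1317 = 0.47988
p₀ = P(outcome | unexposed) = 876/4612 = 0.18994
Overall risk P(Y=1) = π·p₁ + (1−π)·p₀ = 0.095×0.47988 + 0.905×0.18994 = 0.21748.
Under exogeneity, PAF = [P(Y=1) − p₀] / P(Y=1).
PAF = (0.21748 − 0.18994) / 0.21748 ≈ 0.1266

PAF ≈ 0.127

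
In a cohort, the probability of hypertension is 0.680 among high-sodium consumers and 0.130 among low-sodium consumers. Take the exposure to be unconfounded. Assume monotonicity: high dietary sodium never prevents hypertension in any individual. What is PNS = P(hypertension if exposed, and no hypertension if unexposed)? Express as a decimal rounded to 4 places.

PNS ≈ 0.5500

Let p₁ = 0.68, p₀ = 0.13.
Under exogeneity and monotonicity, PNS = p₁ − p₀.
PNS = 0.68 − 0.13 = 0.55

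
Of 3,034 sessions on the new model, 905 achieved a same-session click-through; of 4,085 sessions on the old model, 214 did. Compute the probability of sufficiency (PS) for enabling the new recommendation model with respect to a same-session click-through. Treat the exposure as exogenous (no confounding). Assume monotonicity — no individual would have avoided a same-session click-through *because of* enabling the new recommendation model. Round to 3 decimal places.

PS ≈ 0.259

p₁ = P(outcome | exposed) = 905/3034 = 0.29829
p₀ = P(outcome | unexposed) = 214/4085 = 0.052387
Under exogeneity and monotonicity, PS = (p₁ − p₀) / (1 − p₀).
PS = (0.29829 − 0.052387) / (1 − 0.052387) = 0.2459 / 0.94761 ≈ 0.2595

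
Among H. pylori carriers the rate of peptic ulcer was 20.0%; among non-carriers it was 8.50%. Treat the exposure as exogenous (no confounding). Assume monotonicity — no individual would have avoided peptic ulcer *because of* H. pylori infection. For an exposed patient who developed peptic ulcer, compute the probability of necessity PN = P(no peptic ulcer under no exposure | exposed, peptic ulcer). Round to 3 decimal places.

p₁ = 0.2, p₀ = 0.085.
Under exogeneity and monotonicity, PN = (p₁ − p₀) / p₁.
PN = (0.2 − 0.085) / 0.2 = 0.115 / 0.2 ≈ 0.5750

PN ≈ 0.575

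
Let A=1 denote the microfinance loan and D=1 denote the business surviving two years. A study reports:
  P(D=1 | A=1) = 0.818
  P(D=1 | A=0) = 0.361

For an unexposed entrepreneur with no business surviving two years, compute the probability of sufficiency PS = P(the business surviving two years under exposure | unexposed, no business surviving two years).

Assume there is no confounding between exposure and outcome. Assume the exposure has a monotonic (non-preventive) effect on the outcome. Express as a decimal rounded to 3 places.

PS ≈ 0.715

Let p₁ = 0.818, p₀ = 0.361.
Under exogeneity and monotonicity, PS = (p₁ − p₀) / (1 − p₀).
PS = (0.818 − 0.361) / (1 − 0.361) = 0.457 / 0.639 ≈ 0.7152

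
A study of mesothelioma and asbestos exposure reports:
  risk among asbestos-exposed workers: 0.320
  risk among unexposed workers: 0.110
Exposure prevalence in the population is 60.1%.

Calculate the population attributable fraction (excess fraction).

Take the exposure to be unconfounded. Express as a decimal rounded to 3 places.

PAF ≈ 0.534

Let p₁ = 0.32, p₀ = 0.11.
Overall risk P(Y=1) = π·p₁ + (1−π)·p₀ = 0.601×0.32 + 0.399×0.11 = 0.23621.
Under exogeneity, PAF = [P(Y=1) − p₀] / P(Y=1).
PAF = (0.23621 − 0.11) / 0.23621 ≈ 0.5343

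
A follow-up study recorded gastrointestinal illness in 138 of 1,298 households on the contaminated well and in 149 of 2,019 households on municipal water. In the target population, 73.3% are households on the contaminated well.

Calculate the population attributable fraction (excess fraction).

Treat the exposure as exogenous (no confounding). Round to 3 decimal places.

PAF ≈ 0.244

p₁ = P(outcome | exposed) = 138/1298 = 0.10632
p₀ = P(outcome | unexposed) = 149/2019 = 0.073799
Overall risk P(Y=1) = π·p₁ + (1−π)·p₀ = 0.733×0.10632 + 0.267×0.073799 = 0.097635.
Under exogeneity, PAF = [P(Y=1) − p₀] / P(Y=1).
PAF = (0.097635 − 0.073799) / 0.097635 ≈ 0.2441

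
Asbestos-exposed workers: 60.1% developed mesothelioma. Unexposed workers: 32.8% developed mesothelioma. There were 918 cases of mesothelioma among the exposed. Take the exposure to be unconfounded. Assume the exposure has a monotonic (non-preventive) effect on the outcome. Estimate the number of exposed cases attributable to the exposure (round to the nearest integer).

p₁ = 0.601, p₀ = 0.328.
PN = (p₁ − p₀)/p₁ = (0.601 − 0.328) / 0.601 ≈ 0.45424.
Attributable cases ≈ PN × (exposed cases) = 0.45424 × 918 ≈ 417.00.

about 417 cases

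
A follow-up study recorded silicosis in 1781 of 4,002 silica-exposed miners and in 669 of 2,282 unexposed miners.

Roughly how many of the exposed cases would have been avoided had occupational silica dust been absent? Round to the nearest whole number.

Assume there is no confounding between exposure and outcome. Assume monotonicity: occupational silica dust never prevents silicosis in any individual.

p₁ = P(outcome | exposed) = 1781/4002 = 0.44503
p₀ = P(outcome | unexposed) = 669/2282 = 0.29316
PN = (p₁ − p₀)/p₁ = (0.44503 − 0.29316) / 0.44503 ≈ 0.34125.
Attributable cases ≈ PN × (exposed cases) = 0.34125 × 1781 ≈ 607.76.

about 608 cases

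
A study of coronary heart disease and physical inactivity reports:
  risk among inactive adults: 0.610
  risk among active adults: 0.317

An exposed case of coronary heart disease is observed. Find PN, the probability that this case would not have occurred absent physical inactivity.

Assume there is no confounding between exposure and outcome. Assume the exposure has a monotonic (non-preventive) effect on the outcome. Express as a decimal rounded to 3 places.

PN ≈ 0.480

Let p₁ = 0.61, p₀ = 0.317.
Under exogeneity and monotonicity, PN = (p₁ − p₀) / p₁.
PN = (0.61 − 0.317) / 0.61 = 0.293 / 0.61 ≈ 0.4803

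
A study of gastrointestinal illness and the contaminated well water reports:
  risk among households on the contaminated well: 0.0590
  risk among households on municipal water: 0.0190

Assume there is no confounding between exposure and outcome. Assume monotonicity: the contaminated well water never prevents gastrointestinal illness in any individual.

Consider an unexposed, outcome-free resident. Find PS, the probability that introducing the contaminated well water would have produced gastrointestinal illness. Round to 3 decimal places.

Let p₁ = 0.059, p₀ = 0.019.
Under exogeneity and monotonicity, PS = (p₁ − p₀) / (1 − p₀).
PS = (0.059 − 0.019) / (1 − 0.019) = 0.04 / 0.981 ≈ 0.0408

PS ≈ 0.041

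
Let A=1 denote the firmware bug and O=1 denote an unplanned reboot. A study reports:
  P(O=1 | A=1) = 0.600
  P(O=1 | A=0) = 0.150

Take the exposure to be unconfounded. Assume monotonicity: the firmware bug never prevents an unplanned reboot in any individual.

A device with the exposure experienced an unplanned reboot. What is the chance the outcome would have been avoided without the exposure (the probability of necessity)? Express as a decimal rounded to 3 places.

PN ≈ 0.750

Let p₁ = 0.6, p₀ = 0.15.
Under exogeneity and monotonicity, PN = (p₁ − p₀) / p₁.
PN = (0.6 − 0.15) / 0.6 = 0.45 / 0.6 ≈ 0.7500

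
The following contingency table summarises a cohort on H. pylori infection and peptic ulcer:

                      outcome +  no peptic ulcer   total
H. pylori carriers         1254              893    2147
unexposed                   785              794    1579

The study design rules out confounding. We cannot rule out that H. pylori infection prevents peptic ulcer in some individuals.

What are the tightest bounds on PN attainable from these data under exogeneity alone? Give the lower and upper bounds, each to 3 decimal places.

p₁ = P(outcome | exposed) = 1254/2147 = 0.58407
p₀ = P(outcome | unexposed) = 785/1579 = 0.49715
Under exogeneity alone the bounds on PN are max{0,(p₁−p₀)/p₁} ≤ PN ≤ min{1,(1−p₀)/p₁}.
  lower = (p₁ − p₀)/p₁ = 0.086921 / 0.58407 ≈ 0.1488
  upper = min{1, (1 − p₀)/p₁} = 0.50285 / 0.58407 ≈ 0.8609

0.149 ≤ PN ≤ 0.861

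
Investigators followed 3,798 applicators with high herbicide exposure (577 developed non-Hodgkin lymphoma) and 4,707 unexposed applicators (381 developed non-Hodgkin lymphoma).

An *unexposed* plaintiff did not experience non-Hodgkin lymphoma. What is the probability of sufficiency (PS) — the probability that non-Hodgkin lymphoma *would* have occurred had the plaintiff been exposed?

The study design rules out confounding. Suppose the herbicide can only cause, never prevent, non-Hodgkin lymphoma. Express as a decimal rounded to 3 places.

p₁ = P(outcome | exposed) = 577/3798 = 0.15192
p₀ = P(outcome | unexposed) = 381/4707 = 0.080943
Under exogeneity and monotonicity, PS = (p₁ − p₀) / (1 − p₀).
PS = (0.15192 − 0.080943) / (1 − 0.080943) = 0.070979 / 0.91906 ≈ 0.0772

PS ≈ 0.077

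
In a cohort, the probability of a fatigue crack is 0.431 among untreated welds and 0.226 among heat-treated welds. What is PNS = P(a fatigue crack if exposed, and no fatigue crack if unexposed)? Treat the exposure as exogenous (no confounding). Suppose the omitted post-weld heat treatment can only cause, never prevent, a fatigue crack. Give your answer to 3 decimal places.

Let p₁ = 0.431, p₀ = 0.226.
Under exogeneity and monotonicity, PNS = p₁ − p₀.
PNS = 0.431 − 0.226 = 0.205

PNS ≈ 0.205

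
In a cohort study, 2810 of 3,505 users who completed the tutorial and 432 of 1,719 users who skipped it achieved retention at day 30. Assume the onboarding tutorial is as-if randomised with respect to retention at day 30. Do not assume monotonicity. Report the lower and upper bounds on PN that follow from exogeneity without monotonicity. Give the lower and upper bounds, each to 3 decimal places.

p₁ = P(outcome | exposed) = 2810/3505 = 0.80171
p₀ = P(outcome | unexposed) = 432/1719 = 0.25131
Under exogeneity alone the bounds on PN are max{0,(p₁−p₀)/p₁} ≤ PN ≤ min{1,(1−p₀)/p₁}.
  lower = (p₁ − p₀)/p₁ = 0.5504 / 0.80171 ≈ 0.6865
  upper = min{1, (1 − p₀)/p₁} = 0.74869 / 0.80171 ≈ 0.9339

0.687 ≤ PN ≤ 0.934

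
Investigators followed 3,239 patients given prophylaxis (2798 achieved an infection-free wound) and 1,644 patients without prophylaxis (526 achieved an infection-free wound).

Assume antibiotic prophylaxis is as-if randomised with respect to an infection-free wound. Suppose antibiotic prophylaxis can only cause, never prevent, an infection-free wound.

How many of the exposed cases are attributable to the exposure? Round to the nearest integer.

p₁ = P(outcome | exposed) = 2798/3239 = 0.86385
p₀ = P(outcome | unexposed) = 526/1644 = 0.31995
PN = (p₁ − p₀)/p₁ = (0.86385 − 0.31995) / 0.86385 ≈ 0.62962.
Attributable cases ≈ PN × (exposed cases) = 0.62962 × 2798 ≈ 1761.68.

about 1762 cases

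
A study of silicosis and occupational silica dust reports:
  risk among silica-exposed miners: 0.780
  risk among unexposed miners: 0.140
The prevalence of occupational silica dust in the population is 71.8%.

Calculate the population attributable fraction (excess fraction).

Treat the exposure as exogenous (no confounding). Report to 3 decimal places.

PAF ≈ 0.766

Let p₁ = 0.78, p₀ = 0.14.
Overall risk P(Y=1) = π·p₁ + (1−π)·p₀ = 0.718×0.78 + 0.282×0.14 = 0.59952.
Under exogeneity, PAF = [P(Y=1) − p₀] / P(Y=1).
PAF = (0.59952 − 0.14) / 0.59952 ≈ 0.7665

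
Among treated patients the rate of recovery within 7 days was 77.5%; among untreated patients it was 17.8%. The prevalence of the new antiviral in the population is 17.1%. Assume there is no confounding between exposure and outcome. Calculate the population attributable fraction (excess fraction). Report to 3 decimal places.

p₁ = 0.775, p₀ = 0.178.
Overall risk P(Y=1) = π·p₁ + (1−π)·p₀ = 0.171×0.775 + 0.829×0.178 = 0.28009.
Under exogeneity, PAF = [P(Y=1) − p₀] / P(Y=1).
PAF = (0.28009 − 0.178) / 0.28009 ≈ 0.3645

PAF ≈ 0.364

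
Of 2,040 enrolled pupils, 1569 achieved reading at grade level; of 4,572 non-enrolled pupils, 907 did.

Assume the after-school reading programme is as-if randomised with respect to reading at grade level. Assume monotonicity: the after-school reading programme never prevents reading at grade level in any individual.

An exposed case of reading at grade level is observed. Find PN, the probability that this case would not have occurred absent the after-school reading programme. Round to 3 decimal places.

p₁ = P(outcome | exposed) = 1569/2040 = 0.76912
p₀ = P(outcome | unexposed) = 907/4572 = 0.19838
Under exogeneity and monotonicity, PN = (p₁ − p₀) / p₁.
PN = (0.76912 − 0.19838) / 0.76912 = 0.57074 / 0.76912 ≈ 0.7421

PN ≈ 0.742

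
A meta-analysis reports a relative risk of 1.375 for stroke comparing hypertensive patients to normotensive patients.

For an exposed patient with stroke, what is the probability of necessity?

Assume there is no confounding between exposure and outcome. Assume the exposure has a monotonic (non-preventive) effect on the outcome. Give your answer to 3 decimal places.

PN ≈ 0.273

Under exogeneity and monotonicity, PN = (RR − 1) / RR = 1 − 1/RR.
PN = (1.375 − 1) / 1.375 = 0.375 / 1.375 ≈ 0.2727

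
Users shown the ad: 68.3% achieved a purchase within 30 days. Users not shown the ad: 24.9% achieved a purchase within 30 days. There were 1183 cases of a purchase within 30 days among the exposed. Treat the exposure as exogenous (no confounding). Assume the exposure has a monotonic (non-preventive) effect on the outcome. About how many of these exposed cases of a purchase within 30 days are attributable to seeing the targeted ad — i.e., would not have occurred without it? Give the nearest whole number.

p₁ = 0.683, p₀ = 0.249.
PN = (p₁ − p₀)/p₁ = (0.683 − 0.249) / 0.683 ≈ 0.63543.
Attributable cases ≈ PN × (exposed cases) = 0.63543 × 1183 ≈ 751.72.

about 752 cases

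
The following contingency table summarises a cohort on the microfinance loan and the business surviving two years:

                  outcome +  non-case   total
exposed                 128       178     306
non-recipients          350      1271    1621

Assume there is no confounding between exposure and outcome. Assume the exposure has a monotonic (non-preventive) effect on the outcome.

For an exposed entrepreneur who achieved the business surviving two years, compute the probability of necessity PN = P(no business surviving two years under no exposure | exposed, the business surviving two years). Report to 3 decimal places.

PN ≈ 0.484

p₁ = P(outcome | exposed) = 128/306 = 0.4183
p₀ = P(outcome | unexposed) = 350/1621 = 0.21592
Under exogeneity and monotonicity, PN = (p₁ − p₀) / p₁.
PN = (0.4183 − 0.21592) / 0.4183 = 0.20238 / 0.4183 ≈ 0.4838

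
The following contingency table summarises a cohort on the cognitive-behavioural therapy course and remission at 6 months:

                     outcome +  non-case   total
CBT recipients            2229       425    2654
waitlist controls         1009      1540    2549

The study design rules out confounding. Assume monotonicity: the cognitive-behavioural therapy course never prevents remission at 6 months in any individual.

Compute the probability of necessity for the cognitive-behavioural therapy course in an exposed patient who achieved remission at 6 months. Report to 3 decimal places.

p₁ = P(outcome | exposed) = 2229/2654 = 0.83986
p₀ = P(outcome | unexposed) = 1009/2549 = 0.39584
Under exogeneity and monotonicity, PN = (p₁ − p₀)/p₁.
PN = (0.83986 − 0.39584) / 0.83986 ≈ 0.5287

PN ≈ 0.529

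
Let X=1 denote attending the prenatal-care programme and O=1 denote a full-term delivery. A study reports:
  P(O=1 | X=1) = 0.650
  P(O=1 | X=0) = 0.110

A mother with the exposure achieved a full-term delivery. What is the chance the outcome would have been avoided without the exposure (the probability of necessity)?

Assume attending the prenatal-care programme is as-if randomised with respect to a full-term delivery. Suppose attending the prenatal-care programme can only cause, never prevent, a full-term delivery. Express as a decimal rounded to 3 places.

PN ≈ 0.831

Let p₁ = 0.65, p₀ = 0.11.
Under exogeneity and monotonicity, PN = (p₁ − p₀) / p₁.
PN = (0.65 − 0.11) / 0.65 = 0.54 / 0.65 ≈ 0.8308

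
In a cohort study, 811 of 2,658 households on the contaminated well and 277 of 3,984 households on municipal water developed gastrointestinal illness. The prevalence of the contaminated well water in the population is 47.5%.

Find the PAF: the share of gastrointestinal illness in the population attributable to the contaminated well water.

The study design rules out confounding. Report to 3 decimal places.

p₁ = P(outcome | exposed) = 811/2658 = 0.30512
p₀ = P(outcome | unexposed) = 277/3984 = 0.069528
Overall risk P(Y=1) = π·p₁ + (1−π)·p₀ = 0.475×0.30512 + 0.525×0.069528 = 0.18143.
Under exogeneity, PAF = [P(Y=1) − p₀] / P(Y=1).
PAF = (0.18143 − 0.069528) / 0.18143 ≈ 0.6168

PAF ≈ 0.617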